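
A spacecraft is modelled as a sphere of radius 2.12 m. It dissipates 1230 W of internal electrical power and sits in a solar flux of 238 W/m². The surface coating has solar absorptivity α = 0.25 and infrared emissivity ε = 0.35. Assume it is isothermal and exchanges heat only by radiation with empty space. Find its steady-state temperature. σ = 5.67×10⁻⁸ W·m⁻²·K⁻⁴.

T ≈ 207 K

At steady state, absorbed solar power + internal power = radiated power.
Absorbed: α·S·A_cross = 0.25·238·14.12 = 840.1 W (cross-section πr²).
Total input = 840.1 + 1230 = 2070 W.
Radiated: εσ·A_surf·T⁴ with A_surf = 4πr² = 56.48 m².
T⁴ = 2070/(0.35·5.67×10⁻⁸·56.48) = 1.847×10⁹ K⁴.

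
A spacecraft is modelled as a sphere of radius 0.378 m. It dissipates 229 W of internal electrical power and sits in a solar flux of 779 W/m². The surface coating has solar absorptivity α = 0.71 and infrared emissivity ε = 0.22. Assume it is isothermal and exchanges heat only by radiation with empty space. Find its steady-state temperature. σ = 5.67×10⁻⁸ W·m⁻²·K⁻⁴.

T ≈ 382 K

At steady state, absorbed solar power + internal power = radiated power.
Absorbed: α·S·A_cross = 0.71·779·0.4489 = 248.3 W (cross-section πr²).
Total input = 248.3 + 229 = 477.3 W.
Radiated: εσ·A_surf·T⁴ with A_surf = 4πr² = 1.796 m².
T⁴ = 477.3/(0.22·5.67×10⁻⁸·1.796) = 2.131×10¹⁰ K⁴.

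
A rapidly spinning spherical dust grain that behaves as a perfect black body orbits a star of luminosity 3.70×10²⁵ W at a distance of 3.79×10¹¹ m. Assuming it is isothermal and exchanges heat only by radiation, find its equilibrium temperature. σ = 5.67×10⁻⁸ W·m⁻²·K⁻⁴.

T ≈ 97.5 K

First find the stellar flux at distance d: S = L/(4πd²) = 3.70×10²⁵/(4π·(3.79×10¹¹)²) = 20.50 W/m².
For an isothermal sphere, absorbed (1−a)S·πr² = emitted σ·4πr²·T⁴, so T⁴ = (1−a)S/(4σ).
T⁴ = 1.00·20.50/(4·5.67×10⁻⁸) = 9.038×10⁷ K⁴.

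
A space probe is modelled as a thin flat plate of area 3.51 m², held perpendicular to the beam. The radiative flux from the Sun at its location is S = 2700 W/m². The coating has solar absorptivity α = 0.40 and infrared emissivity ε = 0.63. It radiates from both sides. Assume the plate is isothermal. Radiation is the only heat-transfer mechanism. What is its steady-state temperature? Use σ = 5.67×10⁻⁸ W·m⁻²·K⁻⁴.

T ≈ 351 K

At equilibrium, absorbed power = emitted power.
Absorbing cross-section = A = 3.510 m²; emitting surface = 2A = 7.020 m² (ratio 2).
αS·A_cross = εσ·A_surf·T⁴  ⇒  T⁴ = αS/(ε·2σ).
T⁴ = 0.400·2700/(0.63·2·5.67×10⁻⁸) = 1.512×10¹⁰ K⁴.
T = (1.512×10¹⁰)^(1/4).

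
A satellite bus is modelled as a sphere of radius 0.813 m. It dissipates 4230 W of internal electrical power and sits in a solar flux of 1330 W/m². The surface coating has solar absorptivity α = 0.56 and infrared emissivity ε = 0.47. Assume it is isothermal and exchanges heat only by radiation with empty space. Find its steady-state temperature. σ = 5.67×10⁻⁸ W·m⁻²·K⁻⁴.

T ≈ 402 K

At steady state, absorbed solar power + internal power = radiated power.
Absorbed: α·S·A_cross = 0.56·1330·2.076 = 1547 W (cross-section πr²).
Total input = 1547 + 4230 = 5777 W.
Radiated: εσ·A_surf·T⁴ with A_surf = 4πr² = 8.306 m².
T⁴ = 5777/(0.47·5.67×10⁻⁸·8.306) = 2.610×10¹⁰ K⁴.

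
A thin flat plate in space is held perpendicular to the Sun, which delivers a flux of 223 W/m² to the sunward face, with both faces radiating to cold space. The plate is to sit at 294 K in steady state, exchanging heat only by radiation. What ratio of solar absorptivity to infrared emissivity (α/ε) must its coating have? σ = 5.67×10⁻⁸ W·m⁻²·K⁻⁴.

α/ε ≈ 3.80

Balance: αS·A = εσ·2A·T⁴ ⇒ α/ε = 2σT⁴/S.
α/ε = 2·5.67×10⁻⁸·(294)⁴/223 = 2·5.67×10⁻⁸·7.471×10⁹/223.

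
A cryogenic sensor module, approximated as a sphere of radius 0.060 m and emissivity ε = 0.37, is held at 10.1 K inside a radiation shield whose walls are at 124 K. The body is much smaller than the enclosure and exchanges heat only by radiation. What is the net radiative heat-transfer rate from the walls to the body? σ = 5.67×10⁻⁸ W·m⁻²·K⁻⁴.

For a small grey body in a large enclosure: P_net = εσA(T_body⁴ − T_wall⁴).
A = 4πr² = 0.04524 m²; T_body⁴ − T_wall⁴ = 10410 − 2.364×10⁸ = -2.364×10⁸ K⁴.
|P_net| = 0.37·5.67×10⁻⁸·0.04524·2.364×10⁸.

P_net ≈ 0.224 W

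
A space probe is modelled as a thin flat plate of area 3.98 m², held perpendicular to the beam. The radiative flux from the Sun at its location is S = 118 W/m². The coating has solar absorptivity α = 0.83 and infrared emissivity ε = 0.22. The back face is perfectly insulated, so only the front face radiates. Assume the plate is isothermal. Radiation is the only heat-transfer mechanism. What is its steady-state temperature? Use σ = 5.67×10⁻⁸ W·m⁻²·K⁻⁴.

At equilibrium, absorbed power = emitted power.
Absorbing cross-section = A = 3.980 m²; emitting surface = A = 3.980 m² (ratio 1).
αS·A_cross = εσ·A_surf·T⁴  ⇒  T⁴ = αS/(ε·1σ).
T⁴ = 0.830·118/(0.22·1·5.67×10⁻⁸) = 7.852×10⁹ K⁴.
T = (7.852×10⁹)^(1/4).

T ≈ 298 K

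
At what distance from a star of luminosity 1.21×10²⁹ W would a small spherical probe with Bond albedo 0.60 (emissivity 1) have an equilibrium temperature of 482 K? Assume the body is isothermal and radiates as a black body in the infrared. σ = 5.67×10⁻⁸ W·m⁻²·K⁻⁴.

For an isothermal black-emitting sphere, (1−a)S·πr² = σ·4πr²·T⁴ ⇒ S = 4σT⁴/(1−a).
S = 4·5.67×10⁻⁸·(482)⁴/0.400 = 30600 W/m².
Flux falls as S = L/(4πd²), so d = √(L/(4πS)) = √(1.21×10²⁹/(4π·30600)).

d ≈ 5.61×10¹¹ m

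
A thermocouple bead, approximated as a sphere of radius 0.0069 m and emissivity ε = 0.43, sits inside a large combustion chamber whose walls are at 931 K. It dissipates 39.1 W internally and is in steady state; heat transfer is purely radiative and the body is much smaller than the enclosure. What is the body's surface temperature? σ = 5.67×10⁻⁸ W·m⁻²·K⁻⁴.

T ≈ 1360 K

For a small grey body in a large enclosure, net radiated power = εσA(T⁴ − T_w⁴).
Steady state: P = εσA(T⁴ − T_w⁴) with A = 4πr² = 5.983×10⁻⁴ m².
T⁴ = P/(εσA) + T_w⁴ = 39.1/(0.43·5.67×10⁻⁸·5.983×10⁻⁴) + (931)⁴
    = 2.681×10¹² + 7.513×10¹¹ = 3.432×10¹² K⁴.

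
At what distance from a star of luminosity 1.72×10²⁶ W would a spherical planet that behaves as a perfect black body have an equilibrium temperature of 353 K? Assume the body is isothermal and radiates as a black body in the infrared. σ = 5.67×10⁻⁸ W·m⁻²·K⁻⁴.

d ≈ 6.23×10¹⁰ m

For an isothermal black-emitting sphere, (1−a)S·πr² = σ·4πr²·T⁴ ⇒ S = 4σT⁴/(1−a).
S = 4·5.67×10⁻⁸·(353)⁴/1.00 = 3522 W/m².
Flux falls as S = L/(4πd²), so d = √(L/(4πS)) = √(1.72×10²⁶/(4π·3522)).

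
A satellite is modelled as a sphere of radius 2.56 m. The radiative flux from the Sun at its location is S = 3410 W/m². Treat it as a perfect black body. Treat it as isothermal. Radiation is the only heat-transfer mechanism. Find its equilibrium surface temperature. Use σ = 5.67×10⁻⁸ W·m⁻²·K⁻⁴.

At equilibrium, absorbed power = emitted power.
Absorbing cross-section = πr² = 20.59 m²; emitting surface = 4πr² = 82.35 m² (ratio 4).
S·A_cross = εσ·A_surf·T⁴  ⇒  T⁴ = S/(4σ).
T⁴ = 1.00·3410/(4·5.67×10⁻⁸) = 1.504×10¹⁰ K⁴.
T = (1.504×10¹⁰)^(1/4).

T ≈ 350 K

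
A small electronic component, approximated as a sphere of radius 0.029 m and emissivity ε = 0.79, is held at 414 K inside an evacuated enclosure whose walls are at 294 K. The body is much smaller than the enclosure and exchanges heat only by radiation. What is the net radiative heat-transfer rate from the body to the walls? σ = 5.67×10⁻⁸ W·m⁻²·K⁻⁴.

For a small grey body in a large enclosure: P_net = εσA(T_body⁴ − T_wall⁴).
A = 4πr² = 0.01057 m²; T_body⁴ − T_wall⁴ = 2.938×10¹⁰ − 7.471×10⁹ = 2.191×10¹⁰ K⁴.
|P_net| = 0.79·5.67×10⁻⁸·0.01057·2.191×10¹⁰.

P_net ≈ 10.4 W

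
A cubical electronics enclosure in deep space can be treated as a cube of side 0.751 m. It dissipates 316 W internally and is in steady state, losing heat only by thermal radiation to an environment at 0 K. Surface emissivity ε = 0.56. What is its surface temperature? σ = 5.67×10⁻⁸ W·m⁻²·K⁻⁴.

T ≈ 233 K

Steady state: internal power = radiated power, P = εσA T⁴.
Radiating area A = 6L² = 3.384 m².
T⁴ = P/(εσA) = 316/(0.56·5.67×10⁻⁸·3.384) = 2.941×10⁹ K⁴.
T = (2.941×10⁹)^(1/4).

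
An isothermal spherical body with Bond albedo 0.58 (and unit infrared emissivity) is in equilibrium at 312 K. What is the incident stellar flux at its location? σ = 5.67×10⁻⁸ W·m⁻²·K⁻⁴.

S ≈ 5120 W/m²

(1−a)S·πr² = σ·4πr²·T⁴ ⇒ S = 4σT⁴/(1−a).
S = 4·5.67×10⁻⁸·9.476×10⁹/0.420.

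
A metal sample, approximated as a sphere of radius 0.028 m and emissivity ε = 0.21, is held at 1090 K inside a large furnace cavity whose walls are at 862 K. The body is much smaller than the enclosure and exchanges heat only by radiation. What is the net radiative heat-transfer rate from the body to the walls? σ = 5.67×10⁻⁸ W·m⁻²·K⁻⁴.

P_net ≈ 101 W

For a small grey body in a large enclosure: P_net = εσA(T_body⁴ − T_wall⁴).
A = 4πr² = 0.009852 m²; T_body⁴ − T_wall⁴ = 1.412×10¹² − 5.521×10¹¹ = 8.595×10¹¹ K⁴.
|P_net| = 0.21·5.67×10⁻⁸·0.009852·8.595×10¹¹.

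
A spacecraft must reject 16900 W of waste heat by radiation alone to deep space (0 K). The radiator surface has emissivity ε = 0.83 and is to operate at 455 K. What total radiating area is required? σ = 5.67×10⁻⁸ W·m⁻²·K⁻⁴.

A ≈ 8.38 m²

P = εσA T⁴ ⇒ A = P/(εσT⁴).
T⁴ = 4.286×10¹⁰ K⁴.
A = 16900/(0.83 × 5.67×10⁻⁸ × 4.286×10¹⁰).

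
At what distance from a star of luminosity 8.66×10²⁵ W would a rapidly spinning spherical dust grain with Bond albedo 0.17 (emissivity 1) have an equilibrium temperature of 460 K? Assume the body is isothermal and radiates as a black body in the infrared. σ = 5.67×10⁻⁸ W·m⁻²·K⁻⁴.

d ≈ 2.37×10¹⁰ m

For an isothermal black-emitting sphere, (1−a)S·πr² = σ·4πr²·T⁴ ⇒ S = 4σT⁴/(1−a).
S = 4·5.67×10⁻⁸·(460)⁴/0.830 = 12230 W/m².
Flux falls as S = L/(4πd²), so d = √(L/(4πS)) = √(8.66×10²⁵/(4π·12230)).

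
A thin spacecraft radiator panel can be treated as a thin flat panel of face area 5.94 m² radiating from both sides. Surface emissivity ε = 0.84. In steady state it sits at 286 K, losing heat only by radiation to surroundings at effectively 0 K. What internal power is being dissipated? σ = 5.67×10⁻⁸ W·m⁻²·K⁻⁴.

Steady state: P = εσA T⁴.
A = 2·5.94 = 11.88 m²; T⁴ = (286)⁴ = 6.691×10⁹ K⁴.
P = 0.84 × 5.67×10⁻⁸ × 11.88 × 6.691×10⁹.

P ≈ 3790 W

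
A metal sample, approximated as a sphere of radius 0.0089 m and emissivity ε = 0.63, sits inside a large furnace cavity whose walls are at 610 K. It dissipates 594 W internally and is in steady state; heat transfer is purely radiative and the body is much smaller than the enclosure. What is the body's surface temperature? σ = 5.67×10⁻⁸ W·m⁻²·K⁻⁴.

For a small grey body in a large enclosure, net radiated power = εσA(T⁴ − T_w⁴).
Steady state: P = εσA(T⁴ − T_w⁴) with A = 4πr² = 9.954×10⁻⁴ m².
T⁴ = P/(εσA) + T_w⁴ = 594/(0.63·5.67×10⁻⁸·9.954×10⁻⁴) + (610)⁴
    = 1.671×10¹³ + 1.385×10¹¹ = 1.684×10¹³ K⁴.

T ≈ 2030 K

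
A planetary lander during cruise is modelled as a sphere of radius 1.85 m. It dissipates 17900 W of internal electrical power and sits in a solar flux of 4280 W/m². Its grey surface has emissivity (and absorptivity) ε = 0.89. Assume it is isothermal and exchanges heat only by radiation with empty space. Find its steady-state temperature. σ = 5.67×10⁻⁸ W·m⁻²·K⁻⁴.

At steady state, absorbed solar power + internal power = radiated power.
Absorbed: α·S·A_cross = 0.89·4280·10.75 = 40960 W (cross-section πr²).
Total input = 40960 + 17900 = 58860 W.
Radiated: εσ·A_surf·T⁴ with A_surf = 4πr² = 43.01 m².
T⁴ = 58860/(0.89·5.67×10⁻⁸·43.01) = 2.712×10¹⁰ K⁴.

T ≈ 406 K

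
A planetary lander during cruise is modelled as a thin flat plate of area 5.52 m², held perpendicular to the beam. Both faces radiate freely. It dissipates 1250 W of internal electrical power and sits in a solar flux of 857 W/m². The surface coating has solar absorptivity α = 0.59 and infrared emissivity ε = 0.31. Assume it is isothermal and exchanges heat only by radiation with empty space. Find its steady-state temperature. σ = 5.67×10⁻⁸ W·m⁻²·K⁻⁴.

T ≈ 380 K

At steady state, absorbed solar power + internal power = radiated power.
Absorbed: α·S·A_cross = 0.59·857·5.520 = 2791 W (cross-section A).
Total input = 2791 + 1250 = 4041 W.
Radiated: εσ·A_surf·T⁴ with A_surf = 2A = 11.04 m².
T⁴ = 4041/(0.31·5.67×10⁻⁸·11.04) = 2.082×10¹⁰ K⁴.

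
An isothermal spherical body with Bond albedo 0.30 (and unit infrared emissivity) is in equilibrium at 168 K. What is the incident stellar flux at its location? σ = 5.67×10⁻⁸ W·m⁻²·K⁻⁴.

S ≈ 258 W/m²

(1−a)S·πr² = σ·4πr²·T⁴ ⇒ S = 4σT⁴/(1−a).
S = 4·5.67×10⁻⁸·7.966×10⁸/0.700.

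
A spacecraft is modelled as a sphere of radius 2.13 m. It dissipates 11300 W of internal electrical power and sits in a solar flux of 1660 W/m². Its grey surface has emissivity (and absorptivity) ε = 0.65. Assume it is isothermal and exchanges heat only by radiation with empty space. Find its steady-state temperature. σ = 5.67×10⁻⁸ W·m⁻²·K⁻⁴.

At steady state, absorbed solar power + internal power = radiated power.
Absorbed: α·S·A_cross = 0.65·1660·14.25 = 15380 W (cross-section πr²).
Total input = 15380 + 11300 = 26680 W.
Radiated: εσ·A_surf·T⁴ with A_surf = 4πr² = 57.01 m².
T⁴ = 26680/(0.65·5.67×10⁻⁸·57.01) = 1.270×10¹⁰ K⁴.

T ≈ 336 K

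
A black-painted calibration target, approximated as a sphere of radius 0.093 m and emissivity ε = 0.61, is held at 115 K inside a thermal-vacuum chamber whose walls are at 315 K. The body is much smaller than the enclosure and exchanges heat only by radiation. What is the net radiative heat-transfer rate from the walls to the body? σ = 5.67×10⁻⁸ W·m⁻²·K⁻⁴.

For a small grey body in a large enclosure: P_net = εσA(T_body⁴ − T_wall⁴).
A = 4πr² = 0.1087 m²; T_body⁴ − T_wall⁴ = 1.749×10⁸ − 9.846×10⁹ = -9.671×10⁹ K⁴.
|P_net| = 0.61·5.67×10⁻⁸·0.1087·9.671×10⁹.

P_net ≈ 36.4 W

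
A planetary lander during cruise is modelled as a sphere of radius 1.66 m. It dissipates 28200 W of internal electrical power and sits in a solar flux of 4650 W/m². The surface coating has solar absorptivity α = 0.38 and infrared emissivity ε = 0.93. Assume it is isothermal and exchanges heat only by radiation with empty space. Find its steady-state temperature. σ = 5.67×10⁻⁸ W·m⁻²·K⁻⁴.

T ≈ 393 K

At steady state, absorbed solar power + internal power = radiated power.
Absorbed: α·S·A_cross = 0.38·4650·8.657 = 15300 W (cross-section πr²).
Total input = 15300 + 28200 = 43500 W.
Radiated: εσ·A_surf·T⁴ with A_surf = 4πr² = 34.63 m².
T⁴ = 43500/(0.93·5.67×10⁻⁸·34.63) = 2.382×10¹⁰ K⁴.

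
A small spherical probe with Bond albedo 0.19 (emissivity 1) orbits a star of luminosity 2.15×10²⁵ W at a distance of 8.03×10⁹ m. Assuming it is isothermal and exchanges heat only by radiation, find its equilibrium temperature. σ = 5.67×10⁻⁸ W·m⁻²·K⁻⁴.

First find the stellar flux at distance d: S = L/(4πd²) = 2.15×10²⁵/(4π·(8.03×10⁹)²) = 26530 W/m².
For an isothermal sphere, absorbed (1−a)S·πr² = emitted σ·4πr²·T⁴, so T⁴ = (1−a)S/(4σ).
T⁴ = 0.810·26530/(4·5.67×10⁻⁸) = 9.476×10¹⁰ K⁴.

T ≈ 555 K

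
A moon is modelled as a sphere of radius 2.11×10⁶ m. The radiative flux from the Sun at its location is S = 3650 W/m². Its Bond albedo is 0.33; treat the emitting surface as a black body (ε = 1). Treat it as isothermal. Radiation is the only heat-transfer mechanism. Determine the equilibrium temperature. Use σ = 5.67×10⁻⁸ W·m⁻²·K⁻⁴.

At equilibrium, absorbed power = emitted power.
Absorbing cross-section = πr² = 1.399×10¹³ m²; emitting surface = 4πr² = 5.595×10¹³ m² (ratio 4).
(1−a)S·A_cross = εσ·A_surf·T⁴  ⇒  T⁴ = (1−a)S/(4σ).
T⁴ = 0.670·3650/(4·5.67×10⁻⁸) = 1.078×10¹⁰ K⁴.
T = (1.078×10¹⁰)^(1/4).

T ≈ 322 K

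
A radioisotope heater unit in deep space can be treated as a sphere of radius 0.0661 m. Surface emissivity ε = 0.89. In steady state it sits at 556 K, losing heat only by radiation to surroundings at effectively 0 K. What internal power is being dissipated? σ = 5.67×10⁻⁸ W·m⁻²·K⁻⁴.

P ≈ 265 W

Steady state: P = εσA T⁴.
A = 4πr² = 0.05491 m²; T⁴ = (556)⁴ = 9.557×10¹⁰ K⁴.
P = 0.89 × 5.67×10⁻⁸ × 0.05491 × 9.557×10¹⁰.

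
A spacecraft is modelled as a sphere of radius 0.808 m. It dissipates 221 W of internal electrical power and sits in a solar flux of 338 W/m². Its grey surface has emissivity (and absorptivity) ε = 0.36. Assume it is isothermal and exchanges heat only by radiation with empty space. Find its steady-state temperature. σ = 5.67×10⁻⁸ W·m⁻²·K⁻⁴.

T ≈ 230 K

At steady state, absorbed solar power + internal power = radiated power.
Absorbed: α·S·A_cross = 0.36·338·2.051 = 249.6 W (cross-section πr²).
Total input = 249.6 + 221 = 470.6 W.
Radiated: εσ·A_surf·T⁴ with A_surf = 4πr² = 8.204 m².
T⁴ = 470.6/(0.36·5.67×10⁻⁸·8.204) = 2.810×10⁹ K⁴.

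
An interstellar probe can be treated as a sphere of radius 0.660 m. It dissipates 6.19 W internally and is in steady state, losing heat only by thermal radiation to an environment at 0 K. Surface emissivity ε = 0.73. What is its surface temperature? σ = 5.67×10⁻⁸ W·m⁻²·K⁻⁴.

Steady state: internal power = radiated power, P = εσA T⁴.
Radiating area A = 4πr² = 5.474 m².
T⁴ = P/(εσA) = 6.19/(0.73·5.67×10⁻⁸·5.474) = 2.732×10⁷ K⁴.
T = (2.732×10⁷)^(1/4).

T ≈ 72.3 K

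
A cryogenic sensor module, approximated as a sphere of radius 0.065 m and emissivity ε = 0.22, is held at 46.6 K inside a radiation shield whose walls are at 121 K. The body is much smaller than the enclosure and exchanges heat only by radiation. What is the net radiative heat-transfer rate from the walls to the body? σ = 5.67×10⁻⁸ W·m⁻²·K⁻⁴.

For a small grey body in a large enclosure: P_net = εσA(T_body⁴ − T_wall⁴).
A = 4πr² = 0.05309 m²; T_body⁴ − T_wall⁴ = 4.716×10⁶ − 2.144×10⁸ = -2.096×10⁸ K⁴.
|P_net| = 0.22·5.67×10⁻⁸·0.05309·2.096×10⁸.

P_net ≈ 0.139 W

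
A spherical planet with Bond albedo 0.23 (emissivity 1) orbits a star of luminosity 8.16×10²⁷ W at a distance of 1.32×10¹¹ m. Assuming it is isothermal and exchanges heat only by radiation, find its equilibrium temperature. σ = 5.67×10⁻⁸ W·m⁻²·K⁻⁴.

T ≈ 596 K

First find the stellar flux at distance d: S = L/(4πd²) = 8.16×10²⁷/(4π·(1.32×10¹¹)²) = 37270 W/m².
For an isothermal sphere, absorbed (1−a)S·πr² = emitted σ·4πr²·T⁴, so T⁴ = (1−a)S/(4σ).
T⁴ = 0.770·37270/(4·5.67×10⁻⁸) = 1.265×10¹¹ K⁴.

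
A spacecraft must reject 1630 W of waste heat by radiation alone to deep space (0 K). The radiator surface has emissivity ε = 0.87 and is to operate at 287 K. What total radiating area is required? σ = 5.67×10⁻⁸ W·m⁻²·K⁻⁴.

P = εσA T⁴ ⇒ A = P/(εσT⁴).
T⁴ = 6.785×10⁹ K⁴.
A = 1630/(0.87 × 5.67×10⁻⁸ × 6.785×10⁹).

A ≈ 4.87 m²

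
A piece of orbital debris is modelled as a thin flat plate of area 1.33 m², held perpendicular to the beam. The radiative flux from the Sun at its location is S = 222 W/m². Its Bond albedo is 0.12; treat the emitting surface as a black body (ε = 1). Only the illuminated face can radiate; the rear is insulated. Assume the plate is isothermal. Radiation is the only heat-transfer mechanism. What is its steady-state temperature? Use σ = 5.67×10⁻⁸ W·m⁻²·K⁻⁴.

T ≈ 242 K

At equilibrium, absorbed power = emitted power.
Absorbing cross-section = A = 1.330 m²; emitting surface = A = 1.330 m² (ratio 1).
(1−a)S·A_cross = εσ·A_surf·T⁴  ⇒  T⁴ = (1−a)S/(1σ).
T⁴ = 0.880·222/(1·5.67×10⁻⁸) = 3.446×10⁹ K⁴.
T = (3.446×10⁹)^(1/4).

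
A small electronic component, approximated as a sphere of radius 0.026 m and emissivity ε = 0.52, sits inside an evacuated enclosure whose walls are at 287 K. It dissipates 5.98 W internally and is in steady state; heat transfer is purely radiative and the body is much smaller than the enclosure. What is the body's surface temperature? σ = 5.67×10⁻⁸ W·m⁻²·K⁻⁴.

For a small grey body in a large enclosure, net radiated power = εσA(T⁴ − T_w⁴).
Steady state: P = εσA(T⁴ − T_w⁴) with A = 4πr² = 0.008495 m².
T⁴ = P/(εσA) + T_w⁴ = 5.98/(0.52·5.67×10⁻⁸·0.008495) + (287)⁴
    = 2.388×10¹⁰ + 6.785×10⁹ = 3.066×10¹⁰ K⁴.

T ≈ 418 K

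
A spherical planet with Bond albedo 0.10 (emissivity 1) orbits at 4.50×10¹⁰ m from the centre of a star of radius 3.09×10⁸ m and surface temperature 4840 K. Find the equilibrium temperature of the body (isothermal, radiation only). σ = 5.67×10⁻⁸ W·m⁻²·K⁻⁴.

T ≈ 276 K

The star's surface emits σT_*⁴; at distance d the flux is S = σT_*⁴(R_*/d)².
S = 5.67×10⁻⁸·(4840)⁴·(3.09×10⁸/4.50×10¹⁰)² = 1467 W/m².
For an isothermal sphere T⁴ = (1−a)S/(4σ) = 5.822×10⁹ K⁴.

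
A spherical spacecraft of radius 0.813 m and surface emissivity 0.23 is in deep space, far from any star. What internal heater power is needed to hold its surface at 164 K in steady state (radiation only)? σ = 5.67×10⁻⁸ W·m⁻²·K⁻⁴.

P ≈ 78.4 W

P = εσ·4πr²·T⁴.
4πr² = 8.306 m²; T⁴ = 7.234×10⁸ K⁴.
P = 0.23·5.67×10⁻⁸·8.306·7.234×10⁸.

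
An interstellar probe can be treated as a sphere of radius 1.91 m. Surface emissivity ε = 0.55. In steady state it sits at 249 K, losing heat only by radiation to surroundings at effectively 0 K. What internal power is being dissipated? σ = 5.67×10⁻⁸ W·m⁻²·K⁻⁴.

P ≈ 5500 W

Steady state: P = εσA T⁴.
A = 4πr² = 45.84 m²; T⁴ = (249)⁴ = 3.844×10⁹ K⁴.
P = 0.55 × 5.67×10⁻⁸ × 45.84 × 3.844×10⁹.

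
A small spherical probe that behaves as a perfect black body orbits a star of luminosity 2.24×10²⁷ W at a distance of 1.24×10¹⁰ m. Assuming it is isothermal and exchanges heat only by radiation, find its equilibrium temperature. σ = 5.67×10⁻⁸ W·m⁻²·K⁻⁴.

T ≈ 1500 K

First find the stellar flux at distance d: S = L/(4πd²) = 2.24×10²⁷/(4π·(1.24×10¹⁰)²) = 1.159×10⁶ W/m².
For an isothermal sphere, absorbed (1−a)S·πr² = emitted σ·4πr²·T⁴, so T⁴ = (1−a)S/(4σ).
T⁴ = 1.00·1.159×10⁶/(4·5.67×10⁻⁸) = 5.112×10¹² K⁴.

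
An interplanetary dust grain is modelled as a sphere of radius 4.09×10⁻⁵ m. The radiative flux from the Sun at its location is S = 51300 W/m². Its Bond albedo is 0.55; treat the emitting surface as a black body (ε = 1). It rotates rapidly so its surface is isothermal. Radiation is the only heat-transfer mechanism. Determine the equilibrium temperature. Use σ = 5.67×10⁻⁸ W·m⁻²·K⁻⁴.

T ≈ 565 K

At equilibrium, absorbed power = emitted power.
Absorbing cross-section = πr² = 5.255×10⁻⁹ m²; emitting surface = 4πr² = 2.102×10⁻⁸ m² (ratio 4).
(1−a)S·A_cross = εσ·A_surf·T⁴  ⇒  T⁴ = (1−a)S/(4σ).
T⁴ = 0.450·51300/(4·5.67×10⁻⁸) = 1.018×10¹¹ K⁴.
T = (1.018×10¹¹)^(1/4).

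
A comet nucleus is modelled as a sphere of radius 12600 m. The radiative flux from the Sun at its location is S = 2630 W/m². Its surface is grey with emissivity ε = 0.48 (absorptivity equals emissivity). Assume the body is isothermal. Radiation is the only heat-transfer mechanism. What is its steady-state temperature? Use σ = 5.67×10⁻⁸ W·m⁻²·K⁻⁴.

At equilibrium, absorbed power = emitted power.
Absorbing cross-section = πr² = 4.988×10⁸ m²; emitting surface = 4πr² = 1.995×10⁹ m² (ratio 4).
εS·A_cross = εσ·A_surf·T⁴  ⇒  T⁴ = S/(4σ)   (ε cancels).
T⁴ = 2630/(4·5.67×10⁻⁸) = 1.160×10¹⁰ K⁴.
T = (1.160×10¹⁰)^(1/4).

T ≈ 328 K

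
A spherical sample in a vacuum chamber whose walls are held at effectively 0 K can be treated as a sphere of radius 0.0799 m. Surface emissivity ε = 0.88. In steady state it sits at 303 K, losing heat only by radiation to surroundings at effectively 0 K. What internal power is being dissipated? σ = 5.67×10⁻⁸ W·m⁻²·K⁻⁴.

P ≈ 33.7 W

Steady state: P = εσA T⁴.
A = 4πr² = 0.08022 m²; T⁴ = (303)⁴ = 8.429×10⁹ K⁴.
P = 0.88 × 5.67×10⁻⁸ × 0.08022 × 8.429×10⁹.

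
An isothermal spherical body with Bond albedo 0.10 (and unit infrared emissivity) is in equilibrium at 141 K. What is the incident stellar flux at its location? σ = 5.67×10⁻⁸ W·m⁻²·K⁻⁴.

S ≈ 99.6 W/m²

(1−a)S·πr² = σ·4πr²·T⁴ ⇒ S = 4σT⁴/(1−a).
S = 4·5.67×10⁻⁸·3.953×10⁸/0.900.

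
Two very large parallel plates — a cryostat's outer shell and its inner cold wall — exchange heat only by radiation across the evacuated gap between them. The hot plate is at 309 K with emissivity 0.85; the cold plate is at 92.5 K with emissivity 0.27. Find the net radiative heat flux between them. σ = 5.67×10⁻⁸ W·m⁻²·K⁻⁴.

For two infinite grey parallel plates, q = σ(T₁⁴ − T₂⁴)/(1/ε₁ + 1/ε₂ − 1).
T₁⁴ − T₂⁴ = 9.117×10⁹ − 7.321×10⁷ = 9.043×10⁹ K⁴.
1/ε₁ + 1/ε₂ − 1 = 1.176 + 3.704 − 1 = 3.880.
q = 5.67×10⁻⁸ × 9.043×10⁹ / 3.880.

q ≈ 132 W/m²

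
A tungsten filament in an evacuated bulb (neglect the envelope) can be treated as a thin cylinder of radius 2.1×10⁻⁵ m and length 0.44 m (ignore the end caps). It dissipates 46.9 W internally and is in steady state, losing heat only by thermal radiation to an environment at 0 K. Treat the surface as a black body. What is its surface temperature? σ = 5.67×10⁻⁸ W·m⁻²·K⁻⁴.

T ≈ 1940 K

Steady state: internal power = radiated power, P = εσA T⁴.
Radiating area A = 2πrL = 5.806×10⁻⁵ m².
T⁴ = P/(εσA) = 46.9/(1.0·5.67×10⁻⁸·5.806×10⁻⁵) = 1.425×10¹³ K⁴.
T = (1.425×10¹³)^(1/4).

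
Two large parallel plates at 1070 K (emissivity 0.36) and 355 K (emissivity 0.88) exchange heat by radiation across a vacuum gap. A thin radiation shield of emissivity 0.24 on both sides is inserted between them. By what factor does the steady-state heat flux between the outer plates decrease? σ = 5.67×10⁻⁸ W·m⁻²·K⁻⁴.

factor ≈ 3.52

Without shield: q₀ = σΔ(T⁴)/(1/ε₁+1/ε₂−1) with denominator 2.914.
With shield the two gaps are in series; the resistances add: (1/ε₁+1/ε_s−1)+(1/ε_s+1/ε₂−1) = 5.944+4.303 = 10.25.
Heat-flux ratio q₀/q = 10.25/2.914.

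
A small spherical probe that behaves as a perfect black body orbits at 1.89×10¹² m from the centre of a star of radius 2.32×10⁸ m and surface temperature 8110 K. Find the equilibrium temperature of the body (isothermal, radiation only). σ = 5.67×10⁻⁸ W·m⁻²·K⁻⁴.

T ≈ 63.5 K

The star's surface emits σT_*⁴; at distance d the flux is S = σT_*⁴(R_*/d)².
S = 5.67×10⁻⁸·(8110)⁴·(2.32×10⁸/1.89×10¹²)² = 3.696 W/m².
For an isothermal sphere T⁴ = (1−a)S/(4σ) = 1.630×10⁷ K⁴.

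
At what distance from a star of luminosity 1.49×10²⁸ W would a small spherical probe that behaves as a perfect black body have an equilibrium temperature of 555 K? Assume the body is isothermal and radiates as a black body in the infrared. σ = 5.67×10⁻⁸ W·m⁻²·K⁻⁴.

For an isothermal black-emitting sphere, (1−a)S·πr² = σ·4πr²·T⁴ ⇒ S = 4σT⁴/(1−a).
S = 4·5.67×10⁻⁸·(555)⁴/1.00 = 21520 W/m².
Flux falls as S = L/(4πd²), so d = √(L/(4πS)) = √(1.49×10²⁸/(4π·21520)).

d ≈ 2.35×10¹¹ m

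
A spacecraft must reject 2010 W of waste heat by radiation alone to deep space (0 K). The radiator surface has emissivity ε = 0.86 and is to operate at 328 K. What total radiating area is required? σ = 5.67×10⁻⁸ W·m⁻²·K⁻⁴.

P = εσA T⁴ ⇒ A = P/(εσT⁴).
T⁴ = 1.157×10¹⁰ K⁴.
A = 2010/(0.86 × 5.67×10⁻⁸ × 1.157×10¹⁰).

A ≈ 3.56 m²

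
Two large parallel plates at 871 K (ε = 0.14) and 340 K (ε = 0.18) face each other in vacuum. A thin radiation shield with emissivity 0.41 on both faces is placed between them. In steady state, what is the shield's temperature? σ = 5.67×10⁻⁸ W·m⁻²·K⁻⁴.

In steady state the net flux on the hot side equals that on the cold side.
σ(T₁⁴−T_s⁴)/D₁ = σ(T_s⁴−T₂⁴)/D₂, with D₁ = 1/ε₁+1/ε_s−1 = 8.582, D₂ = 1/ε_s+1/ε₂−1 = 6.995.
Solve for T_s⁴: T_s⁴ = (D₂·T₁⁴ + D₁·T₂⁴)/(D₁+D₂) = 2.658×10¹¹ K⁴.

T_s ≈ 718 K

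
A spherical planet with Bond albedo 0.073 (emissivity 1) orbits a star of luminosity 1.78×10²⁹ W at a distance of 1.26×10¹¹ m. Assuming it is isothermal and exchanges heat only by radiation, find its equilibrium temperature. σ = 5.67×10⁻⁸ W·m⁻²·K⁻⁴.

First find the stellar flux at distance d: S = L/(4πd²) = 1.78×10²⁹/(4π·(1.26×10¹¹)²) = 8.922×10⁵ W/m².
For an isothermal sphere, absorbed (1−a)S·πr² = emitted σ·4πr²·T⁴, so T⁴ = (1−a)S/(4σ).
T⁴ = 0.927·8.922×10⁵/(4·5.67×10⁻⁸) = 3.647×10¹² K⁴.

T ≈ 1380 K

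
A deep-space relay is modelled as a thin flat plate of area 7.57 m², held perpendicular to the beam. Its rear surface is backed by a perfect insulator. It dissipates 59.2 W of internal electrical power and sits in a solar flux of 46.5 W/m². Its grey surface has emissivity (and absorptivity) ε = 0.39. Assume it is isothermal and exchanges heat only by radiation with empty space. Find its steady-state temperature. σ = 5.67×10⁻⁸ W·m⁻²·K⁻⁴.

T ≈ 185 K

At steady state, absorbed solar power + internal power = radiated power.
Absorbed: α·S·A_cross = 0.39·46.5·7.570 = 137.3 W (cross-section A).
Total input = 137.3 + 59.2 = 196.5 W.
Radiated: εσ·A_surf·T⁴ with A_surf = A = 7.570 m².
T⁴ = 196.5/(0.39·5.67×10⁻⁸·7.570) = 1.174×10⁹ K⁴.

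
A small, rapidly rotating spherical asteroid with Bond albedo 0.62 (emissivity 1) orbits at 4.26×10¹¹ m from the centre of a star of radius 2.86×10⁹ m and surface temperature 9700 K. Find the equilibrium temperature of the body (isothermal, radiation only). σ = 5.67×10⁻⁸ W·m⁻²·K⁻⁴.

T ≈ 441 K

The star's surface emits σT_*⁴; at distance d the flux is S = σT_*⁴(R_*/d)².
S = 5.67×10⁻⁸·(9700)⁴·(2.86×10⁹/4.26×10¹¹)² = 22620 W/m².
For an isothermal sphere T⁴ = (1−a)S/(4σ) = 3.791×10¹⁰ K⁴.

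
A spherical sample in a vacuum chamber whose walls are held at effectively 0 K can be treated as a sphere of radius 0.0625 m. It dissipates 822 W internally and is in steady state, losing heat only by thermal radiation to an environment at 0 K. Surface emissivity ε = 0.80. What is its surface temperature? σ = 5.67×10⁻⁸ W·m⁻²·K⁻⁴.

T ≈ 779 K

Steady state: internal power = radiated power, P = εσA T⁴.
Radiating area A = 4πr² = 0.04909 m².
T⁴ = P/(εσA) = 822/(0.80·5.67×10⁻⁸·0.04909) = 3.692×10¹¹ K⁴.
T = (3.692×10¹¹)^(1/4).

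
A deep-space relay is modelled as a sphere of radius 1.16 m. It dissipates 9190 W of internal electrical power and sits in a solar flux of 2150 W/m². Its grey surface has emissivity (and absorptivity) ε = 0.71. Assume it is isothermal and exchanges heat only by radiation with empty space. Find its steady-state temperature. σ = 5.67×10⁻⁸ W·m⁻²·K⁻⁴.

T ≈ 389 K

At steady state, absorbed solar power + internal power = radiated power.
Absorbed: α·S·A_cross = 0.71·2150·4.227 = 6453 W (cross-section πr²).
Total input = 6453 + 9190 = 15640 W.
Radiated: εσ·A_surf·T⁴ with A_surf = 4πr² = 16.91 m².
T⁴ = 15640/(0.71·5.67×10⁻⁸·16.91) = 2.298×10¹⁰ K⁴.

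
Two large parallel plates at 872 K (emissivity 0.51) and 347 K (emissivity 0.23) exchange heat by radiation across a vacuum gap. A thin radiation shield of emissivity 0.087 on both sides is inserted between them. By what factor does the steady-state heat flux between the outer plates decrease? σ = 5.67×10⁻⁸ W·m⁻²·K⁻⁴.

factor ≈ 5.14

Without shield: q₀ = σΔ(T⁴)/(1/ε₁+1/ε₂−1) with denominator 5.309.
With shield the two gaps are in series; the resistances add: (1/ε₁+1/ε_s−1)+(1/ε_s+1/ε₂−1) = 12.46+14.84 = 27.30.
Heat-flux ratio q₀/q = 27.30/5.309.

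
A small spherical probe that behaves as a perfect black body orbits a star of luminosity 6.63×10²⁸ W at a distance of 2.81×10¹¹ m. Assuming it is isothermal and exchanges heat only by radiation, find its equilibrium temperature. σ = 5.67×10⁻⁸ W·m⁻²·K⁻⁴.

First find the stellar flux at distance d: S = L/(4πd²) = 6.63×10²⁸/(4π·(2.81×10¹¹)²) = 66820 W/m².
For an isothermal sphere, absorbed (1−a)S·πr² = emitted σ·4πr²·T⁴, so T⁴ = (1−a)S/(4σ).
T⁴ = 1.00·66820/(4·5.67×10⁻⁸) = 2.946×10¹¹ K⁴.

T ≈ 737 K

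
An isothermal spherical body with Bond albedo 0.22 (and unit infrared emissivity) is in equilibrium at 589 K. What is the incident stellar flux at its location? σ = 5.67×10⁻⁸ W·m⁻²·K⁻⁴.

(1−a)S·πr² = σ·4πr²·T⁴ ⇒ S = 4σT⁴/(1−a).
S = 4·5.67×10⁻⁸·1.204×10¹¹/0.780.

S ≈ 35000 W/m²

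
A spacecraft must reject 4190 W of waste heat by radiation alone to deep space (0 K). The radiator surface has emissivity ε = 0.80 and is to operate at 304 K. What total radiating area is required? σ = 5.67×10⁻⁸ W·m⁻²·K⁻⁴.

A ≈ 10.8 m²

P = εσA T⁴ ⇒ A = P/(εσT⁴).
T⁴ = 8.541×10⁹ K⁴.
A = 4190/(0.80 × 5.67×10⁻⁸ × 8.541×10⁹).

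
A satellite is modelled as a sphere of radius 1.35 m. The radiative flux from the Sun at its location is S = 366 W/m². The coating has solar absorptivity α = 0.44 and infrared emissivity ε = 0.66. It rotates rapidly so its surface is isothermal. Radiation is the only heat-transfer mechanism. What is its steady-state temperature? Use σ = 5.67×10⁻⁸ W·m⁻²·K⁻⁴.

At equilibrium, absorbed power = emitted power.
Absorbing cross-section = πr² = 5.726 m²; emitting surface = 4πr² = 22.90 m² (ratio 4).
αS·A_cross = εσ·A_surf·T⁴  ⇒  T⁴ = αS/(ε·4σ).
T⁴ = 0.440·366/(0.66·4·5.67×10⁻⁸) = 1.076×10⁹ K⁴.
T = (1.076×10⁹)^(1/4).

T ≈ 181 K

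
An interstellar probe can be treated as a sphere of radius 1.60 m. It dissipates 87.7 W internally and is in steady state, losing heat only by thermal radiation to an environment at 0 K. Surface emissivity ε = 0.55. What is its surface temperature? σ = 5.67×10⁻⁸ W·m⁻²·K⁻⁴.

T ≈ 96.7 K

Steady state: internal power = radiated power, P = εσA T⁴.
Radiating area A = 4πr² = 32.17 m².
T⁴ = P/(εσA) = 87.7/(0.55·5.67×10⁻⁸·32.17) = 8.742×10⁷ K⁴.
T = (8.742×10⁷)^(1/4).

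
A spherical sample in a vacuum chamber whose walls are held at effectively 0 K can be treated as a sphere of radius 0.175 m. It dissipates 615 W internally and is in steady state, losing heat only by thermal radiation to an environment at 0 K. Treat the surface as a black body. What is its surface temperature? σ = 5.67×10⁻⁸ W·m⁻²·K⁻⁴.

Steady state: internal power = radiated power, P = εσA T⁴.
Radiating area A = 4πr² = 0.3848 m².
T⁴ = P/(εσA) = 615/(1.0·5.67×10⁻⁸·0.3848) = 2.818×10¹⁰ K⁴.
T = (2.818×10¹⁰)^(1/4).

T ≈ 410 K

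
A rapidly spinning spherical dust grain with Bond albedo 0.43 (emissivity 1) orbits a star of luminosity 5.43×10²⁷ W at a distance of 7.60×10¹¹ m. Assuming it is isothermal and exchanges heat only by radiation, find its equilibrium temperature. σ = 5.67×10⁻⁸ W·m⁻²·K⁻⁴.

First find the stellar flux at distance d: S = L/(4πd²) = 5.43×10²⁷/(4π·(7.60×10¹¹)²) = 748.1 W/m².
For an isothermal sphere, absorbed (1−a)S·πr² = emitted σ·4πr²·T⁴, so T⁴ = (1−a)S/(4σ).
T⁴ = 0.570·748.1/(4·5.67×10⁻⁸) = 1.880×10⁹ K⁴.

T ≈ 208 K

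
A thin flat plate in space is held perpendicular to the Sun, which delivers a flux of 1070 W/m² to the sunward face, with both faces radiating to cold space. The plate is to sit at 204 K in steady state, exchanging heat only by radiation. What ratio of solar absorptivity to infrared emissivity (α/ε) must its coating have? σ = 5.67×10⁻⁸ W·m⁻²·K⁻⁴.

Balance: αS·A = εσ·2A·T⁴ ⇒ α/ε = 2σT⁴/S.
α/ε = 2·5.67×10⁻⁸·(204)⁴/1070 = 2·5.67×10⁻⁸·1.732×10⁹/1070.

α/ε ≈ 0.184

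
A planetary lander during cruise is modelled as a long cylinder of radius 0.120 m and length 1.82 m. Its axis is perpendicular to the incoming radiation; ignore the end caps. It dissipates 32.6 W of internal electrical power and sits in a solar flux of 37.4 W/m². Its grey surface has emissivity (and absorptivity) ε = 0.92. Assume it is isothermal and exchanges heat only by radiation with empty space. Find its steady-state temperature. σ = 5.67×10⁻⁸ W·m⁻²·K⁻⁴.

At steady state, absorbed solar power + internal power = radiated power.
Absorbed: α·S·A_cross = 0.92·37.4·0.4368 = 15.03 W (cross-section 2rL).
Total input = 15.03 + 32.6 = 47.63 W.
Radiated: εσ·A_surf·T⁴ with A_surf = 2πrL = 1.372 m².
T⁴ = 47.63/(0.92·5.67×10⁻⁸·1.372) = 6.654×10⁸ K⁴.

T ≈ 161 K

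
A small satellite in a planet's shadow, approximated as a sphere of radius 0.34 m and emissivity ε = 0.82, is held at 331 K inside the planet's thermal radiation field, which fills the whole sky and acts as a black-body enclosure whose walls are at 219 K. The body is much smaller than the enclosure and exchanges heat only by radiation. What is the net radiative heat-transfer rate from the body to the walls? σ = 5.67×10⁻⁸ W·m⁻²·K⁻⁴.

For a small grey body in a large enclosure: P_net = εσA(T_body⁴ − T_wall⁴).
A = 4πr² = 1.453 m²; T_body⁴ − T_wall⁴ = 1.200×10¹⁰ − 2.300×10⁹ = 9.703×10⁹ K⁴.
|P_net| = 0.82·5.67×10⁻⁸·1.453·9.703×10⁹.

P_net ≈ 655 W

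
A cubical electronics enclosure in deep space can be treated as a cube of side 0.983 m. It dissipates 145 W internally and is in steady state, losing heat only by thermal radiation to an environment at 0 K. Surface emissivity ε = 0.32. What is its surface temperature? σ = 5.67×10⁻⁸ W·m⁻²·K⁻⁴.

Steady state: internal power = radiated power, P = εσA T⁴.
Radiating area A = 6L² = 5.798 m².
T⁴ = P/(εσA) = 145/(0.32·5.67×10⁻⁸·5.798) = 1.378×10⁹ K⁴.
T = (1.378×10⁹)^(1/4).

T ≈ 193 K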